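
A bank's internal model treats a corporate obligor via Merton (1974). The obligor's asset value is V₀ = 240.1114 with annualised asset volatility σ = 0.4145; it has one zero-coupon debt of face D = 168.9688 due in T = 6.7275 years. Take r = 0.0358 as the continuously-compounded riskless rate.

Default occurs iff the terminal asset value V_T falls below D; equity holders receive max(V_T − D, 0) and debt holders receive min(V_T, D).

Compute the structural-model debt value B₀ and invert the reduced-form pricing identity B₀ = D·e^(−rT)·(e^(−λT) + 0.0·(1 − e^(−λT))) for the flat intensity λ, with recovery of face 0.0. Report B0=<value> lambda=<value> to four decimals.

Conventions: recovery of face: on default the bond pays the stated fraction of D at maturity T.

B0=100.2916 lambda=0.0417

Apply the equity-as-call identities (strike 168.9688, horizon 6.7275 years):
d₁ = [ln(V₀/D) + (r + σ²/2)T] / (σ√T)
   = [ln(240.1114/168.9688) + (0.0358 + 0.5·0.4145²)·6.7275] / (0.4145·√6.7275)
   = [0.351389 + 0.818771] / 1.075106 = 1.088413
d₂ = d₁ − σ√T = 1.088413 − 1.075106 = 0.013307
N(d₁) = 0.861794,  N(d₂) = 0.505309,  e^(−rT) = 0.785964
E₀ = V₀·N(d₁) − D·e^(−rT)·N(d₂)
   = 240.1114·0.861794 − 168.9688·0.785964·0.505309 = 139.819800
B₀ = V₀ − E₀ = 240.1114 − 139.819800 = 100.291600
e^(−λT) = (B₀·e^(rT)/D − 0)/(1 − 0) = (100.2916·1.272323/168.9688 − 0)/1 = 0.75518869
λ = −ln(0.75518869)/6.7275 = 0.041737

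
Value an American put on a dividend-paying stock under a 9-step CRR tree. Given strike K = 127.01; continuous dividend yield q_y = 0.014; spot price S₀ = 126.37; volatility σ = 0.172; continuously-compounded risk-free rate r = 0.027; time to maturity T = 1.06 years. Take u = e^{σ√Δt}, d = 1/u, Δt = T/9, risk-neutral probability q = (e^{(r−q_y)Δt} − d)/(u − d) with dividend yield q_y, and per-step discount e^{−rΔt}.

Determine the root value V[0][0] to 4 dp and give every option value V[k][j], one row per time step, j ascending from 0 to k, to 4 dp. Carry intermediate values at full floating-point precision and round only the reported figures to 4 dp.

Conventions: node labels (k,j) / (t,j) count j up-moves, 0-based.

price = 8.6372
tree:
8.6372
12.0466 5.2587
16.3261 7.8136 2.7191
21.4379 11.2821 4.3703 1.0735
27.2167 15.7548 6.8496 1.9012 0.2468
32.9368 21.1651 10.4066 3.3109 0.4935 0.0000
38.3291 27.2167 15.2055 5.6398 0.9866 0.0000 0.0000
43.4123 32.9368 21.1488 9.3170 1.9724 0.0000 0.0000 0.0000
48.2041 38.3291 27.2167 14.7118 3.9432 0.0000 0.0000 0.0000 0.0000
52.7212 43.4123 32.9368 21.1488 7.8835 0.0000 0.0000 0.0000 0.0000 0.0000

Δt=0.11778  u=1.06081  d=0.94268  q=0.49822  discount=0.99683
step 9 (expiry): payoffs max(K−S,0) = 52.7212 43.4123 32.9368 21.1488 7.8835 0.0000 0.0000 0.0000 0.0000 0.0000
k=8: (k=8,j=0): S=78.8059, K−S=48.2041, hold=47.9307 ⇒ V=48.2041 exercise | (k=8,j=1): S=88.6809, K−S=38.3291, hold=38.0720 ⇒ V=38.3291 exercise | (k=8,j=2): S=99.7933, K−S=27.2167, hold=26.9779 ⇒ V=27.2167 exercise | (k=8,j=3): S=112.2982, K−S=14.7118, hold=14.4936 ⇒ V=14.7118 exercise | (k=8,j=4): S=126.3700, K−S=0.6400, hold=3.9432 ⇒ V=3.9432 continue | (k=8,j=5): S=142.2051, K−S=0.0000, hold=0.0000 ⇒ V=0.0000 continue | (k=8,j=6): S=160.0245, K−S=0.0000, hold=0.0000 ⇒ V=0.0000 continue | (k=8,j=7): S=180.0769, K−S=0.0000, hold=0.0000 ⇒ V=0.0000 continue | (k=8,j=8): S=202.6419, K−S=0.0000, hold=0.0000 ⇒ V=0.0000 continue
k=7: (k=7,j=0): S=83.5977, K−S=43.4123, hold=43.1468 ⇒ V=43.4123 exercise | (k=7,j=1): S=94.0732, K−S=32.9368, hold=32.6886 ⇒ V=32.9368 exercise | (k=7,j=2): S=105.8612, K−S=21.1488, hold=20.9199 ⇒ V=21.1488 exercise | (k=7,j=3): S=119.1265, K−S=7.8835, hold=9.3170 ⇒ V=9.3170 continue | (k=7,j=4): S=134.0540, K−S=0.0000, hold=1.9724 ⇒ V=1.9724 continue | (k=7,j=5): S=150.8520, K−S=0.0000, hold=0.0000 ⇒ V=0.0000 continue | (k=7,j=6): S=169.7549, K−S=0.0000, hold=0.0000 ⇒ V=0.0000 continue | (k=7,j=7): S=191.0265, K−S=0.0000, hold=0.0000 ⇒ V=0.0000 continue
k=6: (k=6,j=0): S=88.6809, K−S=38.3291, hold=38.0720 ⇒ V=38.3291 exercise | (k=6,j=1): S=99.7933, K−S=27.2167, hold=26.9779 ⇒ V=27.2167 exercise | (k=6,j=2): S=112.2982, K−S=14.7118, hold=15.2055 ⇒ V=15.2055 continue | (k=6,j=3): S=126.3700, K−S=0.6400, hold=5.6398 ⇒ V=5.6398 continue | (k=6,j=4): S=142.2051, K−S=0.0000, hold=0.9866 ⇒ V=0.9866 continue | (k=6,j=5): S=160.0245, K−S=0.0000, hold=0.0000 ⇒ V=0.0000 continue | (k=6,j=6): S=180.0769, K−S=0.0000, hold=0.0000 ⇒ V=0.0000 continue
k=5: (k=5,j=0): S=94.0732, K−S=32.9368, hold=32.6886 ⇒ V=32.9368 exercise | (k=5,j=1): S=105.8612, K−S=21.1488, hold=21.1651 ⇒ V=21.1651 continue | (k=5,j=2): S=119.1265, K−S=7.8835, hold=10.4066 ⇒ V=10.4066 continue | (k=5,j=3): S=134.0540, K−S=0.0000, hold=3.3109 ⇒ V=3.3109 continue | (k=5,j=4): S=150.8520, K−S=0.0000, hold=0.4935 ⇒ V=0.4935 continue | (k=5,j=5): S=169.7549, K−S=0.0000, hold=0.0000 ⇒ V=0.0000 continue
k=4: (k=4,j=0): S=99.7933, K−S=27.2167, hold=26.9860 ⇒ V=27.2167 exercise | (k=4,j=1): S=112.2982, K−S=14.7118, hold=15.7548 ⇒ V=15.7548 continue | (k=4,j=2): S=126.3700, K−S=0.6400, hold=6.8496 ⇒ V=6.8496 continue | (k=4,j=3): S=142.2051, K−S=0.0000, hold=1.9012 ⇒ V=1.9012 continue | (k=4,j=4): S=160.0245, K−S=0.0000, hold=0.2468 ⇒ V=0.2468 continue
k=3: (k=3,j=0): S=105.8612, K−S=21.1488, hold=21.4379 ⇒ V=21.4379 continue | (k=3,j=1): S=119.1265, K−S=7.8835, hold=11.2821 ⇒ V=11.2821 continue | (k=3,j=2): S=134.0540, K−S=0.0000, hold=4.3703 ⇒ V=4.3703 continue | (k=3,j=3): S=150.8520, K−S=0.0000, hold=1.0735 ⇒ V=1.0735 continue
k=2: (k=2,j=0): S=112.2982, K−S=14.7118, hold=16.3261 ⇒ V=16.3261 continue | (k=2,j=1): S=126.3700, K−S=0.6400, hold=7.8136 ⇒ V=7.8136 continue | (k=2,j=2): S=142.2051, K−S=0.0000, hold=2.7191 ⇒ V=2.7191 continue
k=1: (k=1,j=0): S=119.1265, K−S=7.8835, hold=12.0466 ⇒ V=12.0466 continue | (k=1,j=1): S=134.0540, K−S=0.0000, hold=5.2587 ⇒ V=5.2587 continue
k=0: (k=0,j=0): S=126.3700, K−S=0.6400, hold=8.6372 ⇒ V=8.6372 continue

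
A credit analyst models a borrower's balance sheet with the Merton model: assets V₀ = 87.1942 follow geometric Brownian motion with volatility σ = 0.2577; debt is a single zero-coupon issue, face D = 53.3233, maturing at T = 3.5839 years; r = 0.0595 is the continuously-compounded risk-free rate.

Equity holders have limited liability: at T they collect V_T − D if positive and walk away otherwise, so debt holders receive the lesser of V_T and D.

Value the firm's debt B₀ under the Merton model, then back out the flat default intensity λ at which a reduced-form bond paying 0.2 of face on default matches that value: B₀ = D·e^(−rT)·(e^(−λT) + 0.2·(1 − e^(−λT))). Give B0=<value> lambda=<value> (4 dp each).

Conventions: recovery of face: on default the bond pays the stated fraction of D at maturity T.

With assets at 87.1942 and a single debt payment of 53.3233 at 3.5839 years:
d₁ = [ln(V₀/D) + (r + σ²/2)T] / (σ√T)
   = [ln(87.1942/53.3233) + (0.0595 + 0.5·0.2577²)·3.5839] / (0.2577·√3.5839)
   = [0.491764 + 0.332244] / 0.487857 = 1.689038
d₂ = d₁ − σ√T = 1.689038 − 0.487857 = 1.201181
N(d₁) = 0.954394,  N(d₂) = 0.885160,  e^(−rT) = 0.807961
E₀ = V₀·N(d₁) − D·e^(−rT)·N(d₂)
   = 87.1942·0.954394 − 53.3233·0.807961·0.885160 = 45.082178
B₀ = V₀ − E₀ = 87.1942 − 45.082178 = 42.112022
e^(−λT) = (B₀·e^(rT)/D − 0.2)/(1 − 0.2) = (42.1120·1.237684/53.3233 − 0.2)/0.8 = 0.97182416
λ = −ln(0.97182416)/3.5839 = 0.007975

B0=42.1120 lambda=0.0080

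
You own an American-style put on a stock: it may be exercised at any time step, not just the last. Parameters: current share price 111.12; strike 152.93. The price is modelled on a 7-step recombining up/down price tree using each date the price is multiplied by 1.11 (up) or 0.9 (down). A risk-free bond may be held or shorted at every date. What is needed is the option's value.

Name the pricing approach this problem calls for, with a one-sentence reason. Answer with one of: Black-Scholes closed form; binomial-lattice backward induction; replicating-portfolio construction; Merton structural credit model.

Key observation: the exercise right at every one of the 7 steps is what matters: each node needs max(152.93 − S, continuation), which only the stepwise tree valuation starting from spot 111.12 delivers.

framework: binomial-lattice backward induction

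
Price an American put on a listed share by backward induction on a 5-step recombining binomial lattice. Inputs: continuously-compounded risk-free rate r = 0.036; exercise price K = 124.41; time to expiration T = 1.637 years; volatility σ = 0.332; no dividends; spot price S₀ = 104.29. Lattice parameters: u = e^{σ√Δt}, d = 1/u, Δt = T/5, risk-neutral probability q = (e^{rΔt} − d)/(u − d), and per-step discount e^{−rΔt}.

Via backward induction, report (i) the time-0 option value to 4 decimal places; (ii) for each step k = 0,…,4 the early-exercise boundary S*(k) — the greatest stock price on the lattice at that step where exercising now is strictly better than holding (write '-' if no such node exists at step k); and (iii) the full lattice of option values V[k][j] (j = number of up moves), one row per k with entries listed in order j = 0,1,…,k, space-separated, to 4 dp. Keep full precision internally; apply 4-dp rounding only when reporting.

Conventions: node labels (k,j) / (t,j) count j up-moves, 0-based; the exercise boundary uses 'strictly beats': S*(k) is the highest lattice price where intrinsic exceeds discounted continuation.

Δt=0.32740  u=1.20921  d=0.82699  q=0.48367  discount=0.98828
step 5 (expiry): payoffs max(K−S,0) = 84.0701 65.4255 38.1636 0.0000 0.0000 0.0000
step 4: (k=4,j=0): S=48.7794, K−S=75.6306, hold=74.1728 ⇒ V=75.6306 exercise | (k=4,j=1): S=71.3247, K−S=53.0853, hold=51.6276 ⇒ V=53.0853 exercise | (k=4,j=2): S=104.2900, K−S=20.1200, hold=19.4741 ⇒ V=20.1200 exercise | (k=4,j=3): S=152.4915, K−S=0.0000, hold=0.0000 ⇒ V=0.0000 continue | (k=4,j=4): S=222.9711, K−S=0.0000, hold=0.0000 ⇒ V=0.0000 continue  boundary S*=104.2900
step 3: (k=3,j=0): S=58.9845, K−S=65.4255, hold=63.9677 ⇒ V=65.4255 exercise | (k=3,j=1): S=86.2464, K−S=38.1636, hold=36.7058 ⇒ V=38.1636 exercise | (k=3,j=2): S=126.1084, K−S=0.0000, hold=10.2668 ⇒ V=10.2668 continue | (k=3,j=3): S=184.3941, K−S=0.0000, hold=0.0000 ⇒ V=0.0000 continue  boundary S*=86.2464
step 2: (k=2,j=0): S=71.3247, K−S=53.0853, hold=51.6276 ⇒ V=53.0853 exercise | (k=2,j=1): S=104.2900, K−S=20.1200, hold=24.3817 ⇒ V=24.3817 continue | (k=2,j=2): S=152.4915, K−S=0.0000, hold=5.2390 ⇒ V=5.2390 continue  boundary S*=71.3247
step 1: (k=1,j=0): S=86.2464, K−S=38.1636, hold=38.7429 ⇒ V=38.7429 continue | (k=1,j=1): S=126.1084, K−S=0.0000, hold=14.9457 ⇒ V=14.9457 continue  boundary S*=-
step 0: (k=0,j=0): S=104.2900, K−S=20.1200, hold=26.9139 ⇒ V=26.9139 continue  boundary S*=-

price = 26.9139
boundary = - - 71.3247 86.2464 104.2900
tree:
26.9139
38.7429 14.9457
53.0853 24.3817 5.2390
65.4255 38.1636 10.2668 0.0000
75.6306 53.0853 20.1200 0.0000 0.0000
84.0701 65.4255 38.1636 0.0000 0.0000 0.0000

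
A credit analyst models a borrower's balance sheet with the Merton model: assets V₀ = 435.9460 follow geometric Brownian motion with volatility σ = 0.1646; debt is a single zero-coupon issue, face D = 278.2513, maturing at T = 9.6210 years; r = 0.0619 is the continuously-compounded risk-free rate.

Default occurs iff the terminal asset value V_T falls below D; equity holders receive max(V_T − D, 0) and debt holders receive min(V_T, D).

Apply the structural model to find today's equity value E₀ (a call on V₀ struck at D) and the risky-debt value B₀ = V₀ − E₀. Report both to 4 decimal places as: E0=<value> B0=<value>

Work the structural quantities from V₀ = 435.9460 against face 278.2513:
d₁ = [ln(V₀/D) + (r + σ²/2)T] / (σ√T)
   = [ln(435.9460/278.2513) + (0.0619 + 0.5·0.1646²)·9.6210] / (0.1646·√9.6210)
   = [0.448994 + 0.725872] / 0.510552 = 2.301167
d₂ = d₁ − σ√T = 2.301167 − 0.510552 = 1.790615
N(d₁) = 0.989309,  N(d₂) = 0.963322,  e^(−rT) = 0.551265
E₀ = V₀·N(d₁) − D·e^(−rT)·N(d₂)
   = 435.9460·0.989309 − 278.2513·0.551265·0.963322 = 283.521071
B₀ = V₀ − E₀ = 435.9460 − 283.521071 = 152.424929

E0=283.5211 B0=152.4249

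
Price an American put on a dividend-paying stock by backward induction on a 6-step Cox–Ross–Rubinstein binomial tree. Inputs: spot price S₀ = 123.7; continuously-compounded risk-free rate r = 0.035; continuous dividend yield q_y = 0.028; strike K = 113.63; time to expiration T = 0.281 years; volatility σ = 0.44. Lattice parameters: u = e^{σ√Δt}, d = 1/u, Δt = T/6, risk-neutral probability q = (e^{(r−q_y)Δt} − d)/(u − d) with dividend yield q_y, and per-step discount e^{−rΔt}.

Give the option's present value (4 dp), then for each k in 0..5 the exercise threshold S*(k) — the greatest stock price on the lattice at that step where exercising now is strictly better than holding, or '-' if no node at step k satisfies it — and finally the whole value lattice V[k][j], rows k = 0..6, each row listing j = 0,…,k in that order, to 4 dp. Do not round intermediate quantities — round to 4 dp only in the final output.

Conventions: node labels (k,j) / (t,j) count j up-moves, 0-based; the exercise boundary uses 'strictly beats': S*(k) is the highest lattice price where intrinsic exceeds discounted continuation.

Δt=0.04683, u=1.09990, d=0.90917, q=0.47793, disc=e^(-rΔt)=0.99836
k=6 terminal: V=max(K-S,0) → 43.7670 29.1109 11.3802 0.0000 0.0000 0.0000 0.0000
k=5: j=0 S=76.8424 intr=36.7876 cont=36.7022 V=36.7876[EX]; j=1 S=92.9627 intr=20.6673 cont=20.6031 V=20.6673[EX]; j=2 S=112.4646 intr=1.1654 cont=5.9315 V=5.9315[hold]; j=3 S=136.0578 intr=0.0000 cont=0.0000 V=0.0000[hold]; j=4 S=164.6004 intr=0.0000 cont=0.0000 V=0.0000[hold]; j=5 S=199.1307 intr=0.0000 cont=0.0000 V=0.0000[hold]  S*(5)=92.9627
k=4: j=0 S=84.5191 intr=29.1109 cont=29.0356 V=29.1109[EX]; j=1 S=102.2498 intr=11.3802 cont=13.6023 V=13.6023[hold]; j=2 S=123.7000 intr=0.0000 cont=3.0916 V=3.0916[hold]; j=3 S=149.6501 intr=0.0000 cont=0.0000 V=0.0000[hold]; j=4 S=181.0442 intr=0.0000 cont=0.0000 V=0.0000[hold]  S*(4)=84.5191
k=3: j=0 S=92.9627 intr=20.6673 cont=21.6633 V=21.6633[hold]; j=1 S=112.4646 intr=1.1654 cont=8.5649 V=8.5649[hold]; j=2 S=136.0578 intr=0.0000 cont=1.6114 V=1.6114[hold]; j=3 S=164.6004 intr=0.0000 cont=0.0000 V=0.0000[hold]  S*(3)=-
k=2: j=0 S=102.2498 intr=11.3802 cont=15.3779 V=15.3779[hold]; j=1 S=123.7000 intr=0.0000 cont=5.2330 V=5.2330[hold]; j=2 S=149.6501 intr=0.0000 cont=0.8399 V=0.8399[hold]  S*(2)=-
k=1: j=0 S=112.4646 intr=1.1654 cont=10.5121 V=10.5121[hold]; j=1 S=136.0578 intr=0.0000 cont=3.1282 V=3.1282[hold]  S*(1)=-
k=0: j=0 S=123.7000 intr=0.0000 cont=6.9717 V=6.9717[hold]  S*(0)=-

price = 6.9717
boundary = - - - - 84.5191 92.9627
tree:
6.9717
10.5121 3.1282
15.3779 5.2330 0.8399
21.6633 8.5649 1.6114 0.0000
29.1109 13.6023 3.0916 0.0000 0.0000
36.7876 20.6673 5.9315 0.0000 0.0000 0.0000
43.7670 29.1109 11.3802 0.0000 0.0000 0.0000 0.0000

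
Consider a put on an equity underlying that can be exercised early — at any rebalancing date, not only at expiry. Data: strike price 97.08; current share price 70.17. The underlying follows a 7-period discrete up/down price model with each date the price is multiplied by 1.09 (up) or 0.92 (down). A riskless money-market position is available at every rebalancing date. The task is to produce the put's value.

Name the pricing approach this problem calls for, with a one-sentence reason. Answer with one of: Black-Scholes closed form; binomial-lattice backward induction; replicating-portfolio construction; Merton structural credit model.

Key observation: the exercise right at every one of the 7 steps is what matters: each node needs max(97.08 − S, continuation), which only the stepwise tree valuation starting from spot 70.17 delivers.

framework: binomial-lattice backward induction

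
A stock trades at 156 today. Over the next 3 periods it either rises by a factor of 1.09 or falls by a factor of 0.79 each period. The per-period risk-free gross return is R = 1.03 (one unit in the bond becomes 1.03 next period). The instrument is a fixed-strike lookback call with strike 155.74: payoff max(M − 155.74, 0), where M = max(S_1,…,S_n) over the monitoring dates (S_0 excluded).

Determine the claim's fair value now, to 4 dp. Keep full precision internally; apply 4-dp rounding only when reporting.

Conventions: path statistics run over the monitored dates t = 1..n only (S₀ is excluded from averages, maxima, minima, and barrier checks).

price = 27.2483

Set p* = 0.8000 (from d < R < u); the path-dependent value is the discounted p*-expectation over all price paths.
Enumerate all 2^3 = 8 price paths (U = up ×1.09, D = down ×0.79); each path with k up-moves has probability p*^k·(1−p*)^(3−k).
DDD: M=123.2400, payoff=0.0000, prob=0.008000
UDD: M=170.0400, payoff=14.3000, prob=0.032000
DUD: M=134.3316, payoff=0.0000, prob=0.032000
UUD: M=185.3436, payoff=29.6036, prob=0.128000
DDU: M=123.2400, payoff=0.0000, prob=0.032000
UDU: M=170.0400, payoff=14.3000, prob=0.128000
DUU: M=146.4214, payoff=0.0000, prob=0.128000
UUU: M=202.0245, payoff=46.2845, prob=0.512000
Price = Σ prob·payoff / R^3 = 29.774937 / 1.092727 = 27.2483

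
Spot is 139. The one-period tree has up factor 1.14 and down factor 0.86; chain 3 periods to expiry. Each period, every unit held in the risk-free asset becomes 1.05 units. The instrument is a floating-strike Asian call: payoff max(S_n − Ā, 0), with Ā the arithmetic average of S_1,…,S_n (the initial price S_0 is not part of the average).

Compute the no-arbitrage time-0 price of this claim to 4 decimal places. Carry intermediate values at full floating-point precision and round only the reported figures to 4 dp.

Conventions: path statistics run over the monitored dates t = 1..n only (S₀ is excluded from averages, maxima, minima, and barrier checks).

Set p* = 0.6786 (from d < R < u); the path-dependent value is the discounted p*-expectation over all price paths.
Enumerate all 2^3 = 8 price paths (U = up ×1.14, D = down ×0.86); each path with k up-moves has probability p*^k·(1−p*)^(3−k).
DDD: Ā=103.5854, payoff=0.0000, prob=0.033209
UDD: Ā=137.3109, payoff=0.0000, prob=0.070108
DUD: Ā=124.3375, payoff=0.0000, prob=0.070108
UUD: Ā=164.8195, payoff=0.0000, prob=0.148005
DDU: Ā=113.1805, payoff=4.0165, prob=0.070108
UDU: Ā=150.0299, payoff=5.3243, prob=0.148005
DUU: Ā=137.0566, payoff=18.2976, prob=0.148005
UUU: Ā=181.6797, payoff=24.2549, prob=0.312454
Price = Σ prob·payoff / R^3 = 11.356300 / 1.157625 = 9.8100

price = 9.8100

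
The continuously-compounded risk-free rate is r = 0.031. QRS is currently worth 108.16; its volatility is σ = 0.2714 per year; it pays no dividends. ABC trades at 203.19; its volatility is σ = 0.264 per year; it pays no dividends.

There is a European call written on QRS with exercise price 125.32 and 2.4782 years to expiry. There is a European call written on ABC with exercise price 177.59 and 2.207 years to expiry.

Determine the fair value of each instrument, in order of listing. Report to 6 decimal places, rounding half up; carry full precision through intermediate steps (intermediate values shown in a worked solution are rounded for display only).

price(QRS call K=125.32) = 15.270450
price(ABC call K=177.59) = 51.056647

[QRS call K=125.32]
σ√T = 0.2714·√2.4782 = 0.427246
d₁ = (ln(S/K) + (r+σ²/2)T) / (σ√T) = (ln(108.16/125.32) + (0.031+0.2714²/2)·2.4782) / 0.427246 = (-0.147259 + 0.168094) / 0.427246 = 0.048766
d₂ = d₁ − σ√T = 0.048766 − 0.427246 = -0.378480
e^{−rT} = 0.926053
N(d₁) = 0.519447,  N(d₂) = 0.352537
price = S·N(d₁) − K·e^{−rT}·N(d₂) = 56.183384 − 40.912934 = 15.270450
[ABC call K=177.59]
σ√T = 0.264·√2.207 = 0.392198
d₁ = (ln(S/K) + (r+σ²/2)T) / (σ√T) = (ln(203.19/177.59) + (0.031+0.264²/2)·2.207) / 0.392198 = (0.134664 + 0.145327) / 0.392198 = 0.713901
d₂ = d₁ − σ√T = 0.713901 − 0.392198 = 0.321704
e^{−rT} = 0.933871
N(d₁) = 0.762356,  N(d₂) = 0.626161
price = S·N(d₁) − K·e^{−rT}·N(d₂) = 154.903099 − 103.846453 = 51.056647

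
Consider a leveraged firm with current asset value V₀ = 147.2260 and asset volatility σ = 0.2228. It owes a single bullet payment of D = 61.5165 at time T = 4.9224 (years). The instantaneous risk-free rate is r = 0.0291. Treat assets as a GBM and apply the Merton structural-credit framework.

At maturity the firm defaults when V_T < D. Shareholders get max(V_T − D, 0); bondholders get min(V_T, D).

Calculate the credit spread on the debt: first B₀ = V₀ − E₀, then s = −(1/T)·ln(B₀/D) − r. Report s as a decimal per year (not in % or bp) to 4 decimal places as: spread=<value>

Equity is a call on the firm's assets struck at D = 61.5165:
d₁ = [ln(V₀/D) + (r + σ²/2)T] / (σ√T)
   = [ln(147.2260/61.5165) + (0.0291 + 0.5·0.2228²)·4.9224] / (0.2228·√4.9224)
   = [0.872663 + 0.265415] / 0.494315 = 2.302336
d₂ = d₁ − σ√T = 2.302336 − 0.494315 = 1.808021
N(d₁) = 0.989342,  N(d₂) = 0.964698,  e^(−rT) = 0.866544
E₀ = V₀·N(d₁) − D·e^(−rT)·N(d₂)
   = 147.2260·0.989342 − 61.5165·0.866544·0.964698 = 94.231880
B₀ = V₀ − E₀ = 147.2260 − 94.231880 = 52.994120
spread = −(1/T)·ln(B₀/D) − r = −(1/4.9224)·ln(52.994120/61.5165) − 0.0291 = 0.00119507

spread=0.0012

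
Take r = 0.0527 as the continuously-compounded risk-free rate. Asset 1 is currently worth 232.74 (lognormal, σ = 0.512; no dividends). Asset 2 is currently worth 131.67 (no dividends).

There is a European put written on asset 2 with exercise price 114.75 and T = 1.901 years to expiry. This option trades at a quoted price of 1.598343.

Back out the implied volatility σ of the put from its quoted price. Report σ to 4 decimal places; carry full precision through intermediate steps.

At σ = 0.1530 the Black–Scholes value reproduces the quote:
σ√T = 0.153·√1.901 = 0.210951
d₁ = (ln(S/K) + (r+σ²/2)T) / (σ√T) = (ln(131.67/114.75) + (0.0527+0.153²/2)·1.901) / 0.210951 = (0.137543 + 0.122433) / 0.210951 = 1.232397
d₂ = d₁ − σ√T = 1.232397 − 0.210951 = 1.021445
e^{−rT} = 0.904672
N(−d₁) = 0.108900,  N(−d₂) = 0.153522
V = K·e^{−rT}·N(−d₂) − S·N(−d₁) = 15.937262 − 14.338919 = 1.598343 (equal to the quote); since ∂V/∂σ > 0 for all σ, the implied volatility is unique

sigma = 0.1530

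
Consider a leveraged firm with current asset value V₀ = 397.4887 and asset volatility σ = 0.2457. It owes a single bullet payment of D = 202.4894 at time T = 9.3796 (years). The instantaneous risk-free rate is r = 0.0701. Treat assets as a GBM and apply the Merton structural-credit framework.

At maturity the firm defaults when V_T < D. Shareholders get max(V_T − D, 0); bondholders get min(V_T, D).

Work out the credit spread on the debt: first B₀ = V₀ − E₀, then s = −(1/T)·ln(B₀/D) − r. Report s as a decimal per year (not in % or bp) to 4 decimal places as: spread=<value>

spread=0.0023

Work the structural quantities from V₀ = 397.4887 against face 202.4894:
d₁ = [ln(V₀/D) + (r + σ²/2)T] / (σ√T)
   = [ln(397.4887/202.4894) + (0.0701 + 0.5·0.2457²)·9.3796] / (0.2457·√9.3796)
   = [0.674479 + 0.940626] / 0.752484 = 2.146364
d₂ = d₁ − σ√T = 2.146364 − 0.752484 = 1.393880
N(d₁) = 0.984078,  N(d₂) = 0.918323,  e^(−rT) = 0.518140
E₀ = V₀·N(d₁) − D·e^(−rT)·N(d₂)
   = 397.4887·0.984078 − 202.4894·0.518140·0.918323 = 294.811421
B₀ = V₀ − E₀ = 397.4887 − 294.811421 = 102.677279
spread = −(1/T)·ln(B₀/D) − r = −(1/9.3796)·ln(102.677279/202.4894) − 0.0701 = 0.00230146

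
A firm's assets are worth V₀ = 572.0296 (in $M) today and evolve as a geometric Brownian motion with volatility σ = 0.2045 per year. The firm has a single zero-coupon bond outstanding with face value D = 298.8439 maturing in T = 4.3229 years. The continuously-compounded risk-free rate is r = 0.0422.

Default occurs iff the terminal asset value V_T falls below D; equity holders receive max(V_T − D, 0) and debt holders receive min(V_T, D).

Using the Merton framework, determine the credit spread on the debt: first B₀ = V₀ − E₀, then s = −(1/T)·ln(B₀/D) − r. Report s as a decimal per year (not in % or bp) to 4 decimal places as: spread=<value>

spread=0.0014

Equity is a call on the firm's assets struck at D = 298.8439:
d₁ = [ln(V₀/D) + (r + σ²/2)T] / (σ√T)
   = [ln(572.0296/298.8439) + (0.0422 + 0.5·0.2045²)·4.3229] / (0.2045·√4.3229)
   = [0.649269 + 0.272819] / 0.425188 = 2.168660
d₂ = d₁ − σ√T = 2.168660 − 0.425188 = 1.743472
N(d₁) = 0.984946,  N(d₂) = 0.959374,  e^(−rT) = 0.833246
E₀ = V₀·N(d₁) − D·e^(−rT)·N(d₂)
   = 572.0296·0.984946 − 298.8439·0.833246·0.959374 = 324.523840
B₀ = V₀ − E₀ = 572.0296 − 324.523840 = 247.505760
spread = −(1/T)·ln(B₀/D) − r = −(1/4.3229)·ln(247.505760/298.8439) − 0.0422 = 0.00140210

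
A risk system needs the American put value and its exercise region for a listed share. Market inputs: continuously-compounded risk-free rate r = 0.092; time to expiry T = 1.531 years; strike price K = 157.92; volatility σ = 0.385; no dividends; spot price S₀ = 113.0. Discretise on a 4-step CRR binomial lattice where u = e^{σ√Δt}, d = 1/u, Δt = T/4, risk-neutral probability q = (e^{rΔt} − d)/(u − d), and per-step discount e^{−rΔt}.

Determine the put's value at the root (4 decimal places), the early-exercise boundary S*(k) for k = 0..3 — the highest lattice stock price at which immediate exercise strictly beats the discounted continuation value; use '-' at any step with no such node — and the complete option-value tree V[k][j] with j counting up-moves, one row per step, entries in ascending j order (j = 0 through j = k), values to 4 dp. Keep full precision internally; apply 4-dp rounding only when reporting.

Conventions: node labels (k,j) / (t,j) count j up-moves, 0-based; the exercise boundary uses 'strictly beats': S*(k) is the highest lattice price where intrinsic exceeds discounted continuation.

params: Δt=0.38275 u=1.26895 d=0.78806 q=0.51526 e^(-rΔt)=0.96540
t_4 payoffs: 114.3382 87.7435 44.9200 0.0000 0.0000
t_3: node(3,0) S=55.3030 payoff=102.6170 vs cont=97.1530 → 102.6170 [stop]  node(3,1) S=89.0502 payoff=68.8698 vs cont=63.4057 → 68.8698 [stop]  node(3,2) S=143.3910 payoff=14.5290 vs cont=21.0210 → 21.0210 [wait]  node(3,3) S=230.8918 payoff=0.0000 vs cont=0.0000 → 0.0000 [wait]  ⇒ S*(3)=89.0502
t_2: node(2,0) S=70.1765 payoff=87.7435 vs cont=82.2794 → 87.7435 [stop]  node(2,1) S=113.0000 payoff=44.9200 vs cont=42.6853 → 44.9200 [stop]  node(2,2) S=181.9555 payoff=0.0000 vs cont=9.8371 → 9.8371 [wait]  ⇒ S*(2)=113.0000
t_1: node(1,0) S=89.0502 payoff=68.8698 vs cont=63.4057 → 68.8698 [stop]  node(1,1) S=143.3910 payoff=14.5290 vs cont=25.9143 → 25.9143 [wait]  ⇒ S*(1)=89.0502
t_0: node(0,0) S=113.0000 payoff=44.9200 vs cont=45.1194 → 45.1194 [wait]  ⇒ S*(0)=-

price = 45.1194
boundary = - 89.0502 113.0000 89.0502
tree:
45.1194
68.8698 25.9143
87.7435 44.9200 9.8371
102.6170 68.8698 21.0210 0.0000
114.3382 87.7435 44.9200 0.0000 0.0000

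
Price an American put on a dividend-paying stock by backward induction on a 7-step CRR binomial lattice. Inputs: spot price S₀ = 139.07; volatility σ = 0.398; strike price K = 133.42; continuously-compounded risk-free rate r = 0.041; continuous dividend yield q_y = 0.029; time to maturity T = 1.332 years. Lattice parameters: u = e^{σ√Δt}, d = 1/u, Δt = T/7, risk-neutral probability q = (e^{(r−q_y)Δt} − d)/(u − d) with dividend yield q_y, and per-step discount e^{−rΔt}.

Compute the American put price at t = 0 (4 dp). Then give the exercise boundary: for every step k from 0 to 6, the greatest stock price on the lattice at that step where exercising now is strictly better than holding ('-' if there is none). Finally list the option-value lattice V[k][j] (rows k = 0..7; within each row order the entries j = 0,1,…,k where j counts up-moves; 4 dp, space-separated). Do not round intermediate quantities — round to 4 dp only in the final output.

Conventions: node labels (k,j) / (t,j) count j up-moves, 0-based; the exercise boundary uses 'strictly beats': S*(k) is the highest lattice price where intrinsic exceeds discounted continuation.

Δt=0.19029  u=1.18960  d=0.84062  q=0.46326  discount=0.99223
step 7 (expiry): payoffs max(K−S,0) = 92.1690 75.0440 50.8098 16.5149 0.0000 0.0000 0.0000 0.0000
step 6: (k=6,j=0): S=49.0721, K−S=84.3479, hold=83.5811 ⇒ V=84.3479 exercise | (k=6,j=1): S=69.4439, K−S=63.9761, hold=63.3214 ⇒ V=63.9761 exercise | (k=6,j=2): S=98.2729, K−S=35.1471, hold=34.6511 ⇒ V=35.1471 exercise | (k=6,j=3): S=139.0700, K−S=0.0000, hold=8.7954 ⇒ V=8.7954 continue | (k=6,j=4): S=196.8037, K−S=0.0000, hold=0.0000 ⇒ V=0.0000 continue | (k=6,j=5): S=278.5049, K−S=0.0000, hold=0.0000 ⇒ V=0.0000 continue | (k=6,j=6): S=394.1237, K−S=0.0000, hold=0.0000 ⇒ V=0.0000 continue  boundary S*=98.2729
step 5: (k=5,j=0): S=58.3760, K−S=75.0440, hold=74.3284 ⇒ V=75.0440 exercise | (k=5,j=1): S=82.6102, K−S=50.8098, hold=50.2275 ⇒ V=50.8098 exercise | (k=5,j=2): S=116.9051, K−S=16.5149, hold=22.7612 ⇒ V=22.7612 continue | (k=5,j=3): S=165.4373, K−S=0.0000, hold=4.6842 ⇒ V=4.6842 continue | (k=5,j=4): S=234.1170, K−S=0.0000, hold=0.0000 ⇒ V=0.0000 continue | (k=5,j=5): S=331.3086, K−S=0.0000, hold=0.0000 ⇒ V=0.0000 continue  boundary S*=82.6102
step 4: (k=4,j=0): S=69.4439, K−S=63.9761, hold=63.3214 ⇒ V=63.9761 exercise | (k=4,j=1): S=98.2729, K−S=35.1471, hold=37.5222 ⇒ V=37.5222 continue | (k=4,j=2): S=139.0700, K−S=0.0000, hold=14.2751 ⇒ V=14.2751 continue | (k=4,j=3): S=196.8037, K−S=0.0000, hold=2.4947 ⇒ V=2.4947 continue | (k=4,j=4): S=278.5049, K−S=0.0000, hold=0.0000 ⇒ V=0.0000 continue  boundary S*=69.4439
step 3: (k=3,j=0): S=82.6102, K−S=50.8098, hold=51.3193 ⇒ V=51.3193 continue | (k=3,j=1): S=116.9051, K−S=16.5149, hold=26.5450 ⇒ V=26.5450 continue | (k=3,j=2): S=165.4373, K−S=0.0000, hold=8.7492 ⇒ V=8.7492 continue | (k=3,j=3): S=234.1170, K−S=0.0000, hold=1.3286 ⇒ V=1.3286 continue  boundary S*=-
step 2: (k=2,j=0): S=98.2729, K−S=35.1471, hold=39.5328 ⇒ V=39.5328 continue | (k=2,j=1): S=139.0700, K−S=0.0000, hold=18.1588 ⇒ V=18.1588 continue | (k=2,j=2): S=196.8037, K−S=0.0000, hold=5.2703 ⇒ V=5.2703 continue  boundary S*=-
step 1: (k=1,j=0): S=116.9051, K−S=16.5149, hold=29.4009 ⇒ V=29.4009 continue | (k=1,j=1): S=165.4373, K−S=0.0000, hold=12.0934 ⇒ V=12.0934 continue  boundary S*=-
step 0: (k=0,j=0): S=139.0700, K−S=0.0000, hold=21.2169 ⇒ V=21.2169 continue  boundary S*=-

price = 21.2169
boundary = - - - - 69.4439 82.6102 98.2729
tree:
21.2169
29.4009 12.0934
39.5328 18.1588 5.2703
51.3193 26.5450 8.7492 1.3286
63.9761 37.5222 14.2751 2.4947 0.0000
75.0440 50.8098 22.7612 4.6842 0.0000 0.0000
84.3479 63.9761 35.1471 8.7954 0.0000 0.0000 0.0000
92.1690 75.0440 50.8098 16.5149 0.0000 0.0000 0.0000 0.0000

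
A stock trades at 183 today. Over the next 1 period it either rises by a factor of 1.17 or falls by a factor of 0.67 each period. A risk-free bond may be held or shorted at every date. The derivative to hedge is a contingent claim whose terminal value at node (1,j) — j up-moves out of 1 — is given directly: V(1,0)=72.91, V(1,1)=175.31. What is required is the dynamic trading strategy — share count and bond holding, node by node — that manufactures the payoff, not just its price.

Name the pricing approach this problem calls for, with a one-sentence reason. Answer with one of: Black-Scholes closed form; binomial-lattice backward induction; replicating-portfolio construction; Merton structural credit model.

framework: replicating-portfolio construction

Key observation: a price alone would not answer the question — the per-node share/bond construction on the spot-183, 1.17/0.67 tree is required, and only the replicating-portfolio method yields it.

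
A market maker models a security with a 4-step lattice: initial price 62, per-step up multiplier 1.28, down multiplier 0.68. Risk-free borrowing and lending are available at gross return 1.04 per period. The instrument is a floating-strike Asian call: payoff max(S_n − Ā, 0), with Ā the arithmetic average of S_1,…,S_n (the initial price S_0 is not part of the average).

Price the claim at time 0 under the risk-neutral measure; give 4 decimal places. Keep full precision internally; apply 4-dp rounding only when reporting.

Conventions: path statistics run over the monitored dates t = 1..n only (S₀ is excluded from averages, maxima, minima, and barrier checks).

price = 9.0153

Risk-neutral up-probability p* = (R−d)/(u−d) = (1.04−0.68)/(1.28−0.68) = 0.6000; the claim prices as the p*-weighted sum of path payoffs discounted by R^4.
Enumerate all 2^4 = 16 price paths (U = up ×1.28, D = down ×0.68); each path with k up-moves has probability p*^k·(1−p*)^(4−k).
DDDD: Ā=25.8950, payoff=0.0000, prob=0.025600
UDDD: Ā=48.7435, payoff=0.0000, prob=0.038400
DUDD: Ā=39.4435, payoff=0.0000, prob=0.038400
UUDD: Ā=74.2467, payoff=0.0000, prob=0.057600
DDUD: Ā=33.1195, payoff=0.0000, prob=0.038400
UDUD: Ā=62.3427, payoff=0.0000, prob=0.057600
DUUD: Ā=53.0427, payoff=0.0000, prob=0.057600
UUUD: Ā=99.8450, payoff=0.0000, prob=0.086400
DDDU: Ā=28.8192, payoff=0.0000, prob=0.038400
UDDU: Ā=54.2480, payoff=0.0000, prob=0.057600
DUDU: Ā=44.9480, payoff=2.0230, prob=0.057600
UUDU: Ā=84.6079, payoff=3.8080, prob=0.086400
DDUU: Ā=38.6240, payoff=8.3470, prob=0.057600
UDUU: Ā=72.7039, payoff=15.7120, prob=0.086400
DUUU: Ā=63.4039, payoff=25.0120, prob=0.086400
UUUU: Ā=119.3486, payoff=47.0814, prob=0.129600
Price = Σ prob·payoff / R^4 = 10.546634 / 1.169859 = 9.0153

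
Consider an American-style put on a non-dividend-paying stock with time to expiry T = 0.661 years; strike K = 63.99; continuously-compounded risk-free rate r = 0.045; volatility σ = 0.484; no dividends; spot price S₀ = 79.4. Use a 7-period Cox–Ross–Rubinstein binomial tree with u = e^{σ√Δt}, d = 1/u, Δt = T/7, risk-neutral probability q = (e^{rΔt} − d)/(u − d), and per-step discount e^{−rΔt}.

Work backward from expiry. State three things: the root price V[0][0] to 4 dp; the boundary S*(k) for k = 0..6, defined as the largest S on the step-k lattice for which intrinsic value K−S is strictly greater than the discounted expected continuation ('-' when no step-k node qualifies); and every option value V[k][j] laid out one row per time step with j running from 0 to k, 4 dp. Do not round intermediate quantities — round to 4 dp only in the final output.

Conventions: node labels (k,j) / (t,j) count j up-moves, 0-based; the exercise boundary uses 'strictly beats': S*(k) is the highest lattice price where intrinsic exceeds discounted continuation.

price = 4.5447
boundary = - - - - - 37.7449 43.7977
tree:
4.5447
6.9321 1.9691
10.2827 3.3225 0.5037
14.7325 5.4986 0.9676 0.0000
20.2067 8.8653 1.8584 0.0000 0.0000
26.2451 13.7704 3.5696 0.0000 0.0000 0.0000
31.4613 20.1923 6.8562 0.0000 0.0000 0.0000 0.0000
35.9567 26.2451 13.1690 0.0000 0.0000 0.0000 0.0000 0.0000

Δt=0.09443  u=1.16036  d=0.86180  q=0.47715  discount=0.99576
step 7 (expiry): payoffs max(K−S,0) = 35.9567 26.2451 13.1690 0.0000 0.0000 0.0000 0.0000 0.0000
step 6: (k=6,j=0): S=32.5287, K−S=31.4613, hold=31.1900 ⇒ V=31.4613 exercise | (k=6,j=1): S=43.7977, K−S=20.1923, hold=19.9210 ⇒ V=20.1923 exercise | (k=6,j=2): S=58.9706, K−S=5.0194, hold=6.8562 ⇒ V=6.8562 continue | (k=6,j=3): S=79.4000, K−S=0.0000, hold=0.0000 ⇒ V=0.0000 continue | (k=6,j=4): S=106.9068, K−S=0.0000, hold=0.0000 ⇒ V=0.0000 continue | (k=6,j=5): S=143.9428, K−S=0.0000, hold=0.0000 ⇒ V=0.0000 continue | (k=6,j=6): S=193.8094, K−S=0.0000, hold=0.0000 ⇒ V=0.0000 continue  boundary S*=43.7977
step 5: (k=5,j=0): S=37.7449, K−S=26.2451, hold=25.9737 ⇒ V=26.2451 exercise | (k=5,j=1): S=50.8210, K−S=13.1690, hold=13.7704 ⇒ V=13.7704 continue | (k=5,j=2): S=68.4271, K−S=0.0000, hold=3.5696 ⇒ V=3.5696 continue | (k=5,j=3): S=92.1325, K−S=0.0000, hold=0.0000 ⇒ V=0.0000 continue | (k=5,j=4): S=124.0503, K−S=0.0000, hold=0.0000 ⇒ V=0.0000 continue | (k=5,j=5): S=167.0254, K−S=0.0000, hold=0.0000 ⇒ V=0.0000 continue  boundary S*=37.7449
step 4: (k=4,j=0): S=43.7977, K−S=20.1923, hold=20.2067 ⇒ V=20.2067 continue | (k=4,j=1): S=58.9706, K−S=5.0194, hold=8.8653 ⇒ V=8.8653 continue | (k=4,j=2): S=79.4000, K−S=0.0000, hold=1.8584 ⇒ V=1.8584 continue | (k=4,j=3): S=106.9068, K−S=0.0000, hold=0.0000 ⇒ V=0.0000 continue | (k=4,j=4): S=143.9428, K−S=0.0000, hold=0.0000 ⇒ V=0.0000 continue  boundary S*=-
step 3: (k=3,j=0): S=50.8210, K−S=13.1690, hold=14.7325 ⇒ V=14.7325 continue | (k=3,j=1): S=68.4271, K−S=0.0000, hold=5.4986 ⇒ V=5.4986 continue | (k=3,j=2): S=92.1325, K−S=0.0000, hold=0.9676 ⇒ V=0.9676 continue | (k=3,j=3): S=124.0503, K−S=0.0000, hold=0.0000 ⇒ V=0.0000 continue  boundary S*=-
step 2: (k=2,j=0): S=58.9706, K−S=5.0194, hold=10.2827 ⇒ V=10.2827 continue | (k=2,j=1): S=79.4000, K−S=0.0000, hold=3.3225 ⇒ V=3.3225 continue | (k=2,j=2): S=106.9068, K−S=0.0000, hold=0.5037 ⇒ V=0.5037 continue  boundary S*=-
step 1: (k=1,j=0): S=68.4271, K−S=0.0000, hold=6.9321 ⇒ V=6.9321 continue | (k=1,j=1): S=92.1325, K−S=0.0000, hold=1.9691 ⇒ V=1.9691 continue  boundary S*=-
step 0: (k=0,j=0): S=79.4000, K−S=0.0000, hold=4.5447 ⇒ V=4.5447 continue  boundary S*=-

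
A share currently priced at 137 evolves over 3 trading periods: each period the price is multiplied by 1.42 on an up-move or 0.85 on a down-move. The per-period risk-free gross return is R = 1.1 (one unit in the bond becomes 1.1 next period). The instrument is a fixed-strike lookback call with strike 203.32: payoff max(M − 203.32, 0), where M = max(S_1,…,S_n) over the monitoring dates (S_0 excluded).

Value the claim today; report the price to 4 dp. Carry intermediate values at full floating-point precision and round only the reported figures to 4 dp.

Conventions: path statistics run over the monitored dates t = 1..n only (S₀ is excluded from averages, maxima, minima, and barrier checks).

Set p* = 0.4386 (from d < R < u); the path-dependent value is the discounted p*-expectation over all price paths.
Enumerate all 2^3 = 8 price paths (U = up ×1.42, D = down ×0.85); each path with k up-moves has probability p*^k·(1−p*)^(3−k).
DDD: M=116.4500, payoff=0.0000, prob=0.176940
UDD: M=194.5400, payoff=0.0000, prob=0.138234
DUD: M=165.3590, payoff=0.0000, prob=0.138234
UUD: M=276.2468, payoff=72.9268, prob=0.107995
DDU: M=140.5551, payoff=0.0000, prob=0.138234
UDU: M=234.8098, payoff=31.4898, prob=0.107995
DUU: M=234.8098, payoff=31.4898, prob=0.107995
UUU: M=392.2705, payoff=188.9505, prob=0.084371
Price = Σ prob·payoff / R^3 = 30.619289 / 1.331000 = 23.0047

price = 23.0047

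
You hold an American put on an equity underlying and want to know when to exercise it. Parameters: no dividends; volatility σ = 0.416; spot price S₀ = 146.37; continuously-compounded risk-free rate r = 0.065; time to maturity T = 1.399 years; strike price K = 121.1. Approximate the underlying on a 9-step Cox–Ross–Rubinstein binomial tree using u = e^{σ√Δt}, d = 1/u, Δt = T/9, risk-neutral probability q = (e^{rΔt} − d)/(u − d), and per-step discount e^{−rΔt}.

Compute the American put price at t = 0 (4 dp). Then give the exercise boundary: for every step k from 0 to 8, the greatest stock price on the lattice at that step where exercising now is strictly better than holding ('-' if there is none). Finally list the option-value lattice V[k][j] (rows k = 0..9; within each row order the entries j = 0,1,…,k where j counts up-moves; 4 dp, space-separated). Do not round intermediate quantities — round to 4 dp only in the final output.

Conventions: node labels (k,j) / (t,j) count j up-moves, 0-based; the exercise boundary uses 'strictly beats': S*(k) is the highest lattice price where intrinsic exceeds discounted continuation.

price = 11.2618
boundary = - - - - 75.9505 64.4615 75.9505 89.4872 75.9505
tree:
11.2618
16.6853 5.8484
24.0487 9.3643 2.3089
33.5673 14.6365 4.0689 0.5241
45.1495 22.2037 7.0610 1.0379 0.0000
56.6385 32.4368 12.0091 2.0554 0.0000 0.0000
66.3896 45.1495 19.8727 4.0705 0.0000 0.0000 0.0000
74.6656 56.6385 31.6128 8.0609 0.0000 0.0000 0.0000 0.0000
81.6898 66.3896 45.1495 15.9633 0.0000 0.0000 0.0000 0.0000 0.0000
87.6513 74.6656 56.6385 31.6128 0.0000 0.0000 0.0000 0.0000 0.0000 0.0000

Δt=0.15544, u=1.17823, d=0.84873, q=0.48991, disc=e^(-rΔt)=0.98995
k=9 terminal: V=max(K-S,0) → 87.6513 74.6656 56.6385 31.6128 0.0000 0.0000 0.0000 0.0000 0.0000 0.0000
k=8: j=0 S=39.4102 intr=81.6898 cont=80.4723 V=81.6898[EX]; j=1 S=54.7104 intr=66.3896 cont=65.1722 V=66.3896[EX]; j=2 S=75.9505 intr=45.1495 cont=43.9321 V=45.1495[EX]; j=3 S=105.4366 intr=15.6634 cont=15.9633 V=15.9633[hold]; j=4 S=146.3700 intr=0.0000 cont=0.0000 V=0.0000[hold]; j=5 S=203.1949 intr=0.0000 cont=0.0000 V=0.0000[hold]; j=6 S=282.0808 intr=0.0000 cont=0.0000 V=0.0000[hold]; j=7 S=391.5925 intr=0.0000 cont=0.0000 V=0.0000[hold]; j=8 S=543.6196 intr=0.0000 cont=0.0000 V=0.0000[hold]  S*(8)=75.9505
k=7: j=0 S=46.4344 intr=74.6656 cont=73.4482 V=74.6656[EX]; j=1 S=64.4615 intr=56.6385 cont=55.4211 V=56.6385[EX]; j=2 S=89.4872 intr=31.6128 cont=30.5408 V=31.6128[EX]; j=3 S=124.2286 intr=0.0000 cont=8.0609 V=8.0609[hold]; j=4 S=172.4576 intr=0.0000 cont=0.0000 V=0.0000[hold]; j=5 S=239.4105 intr=0.0000 cont=0.0000 V=0.0000[hold]; j=6 S=332.3563 intr=0.0000 cont=0.0000 V=0.0000[hold]; j=7 S=461.3863 intr=0.0000 cont=0.0000 V=0.0000[hold]  S*(7)=89.4872
k=6: j=0 S=54.7104 intr=66.3896 cont=65.1722 V=66.3896[EX]; j=1 S=75.9505 intr=45.1495 cont=43.9321 V=45.1495[EX]; j=2 S=105.4366 intr=15.6634 cont=19.8727 V=19.8727[hold]; j=3 S=146.3700 intr=0.0000 cont=4.0705 V=4.0705[hold]; j=4 S=203.1949 intr=0.0000 cont=0.0000 V=0.0000[hold]; j=5 S=282.0808 intr=0.0000 cont=0.0000 V=0.0000[hold]; j=6 S=391.5925 intr=0.0000 cont=0.0000 V=0.0000[hold]  S*(6)=75.9505
k=5: j=0 S=64.4615 intr=56.6385 cont=55.4211 V=56.6385[EX]; j=1 S=89.4872 intr=31.6128 cont=32.4368 V=32.4368[hold]; j=2 S=124.2286 intr=0.0000 cont=12.0091 V=12.0091[hold]; j=3 S=172.4576 intr=0.0000 cont=2.0554 V=2.0554[hold]; j=4 S=239.4105 intr=0.0000 cont=0.0000 V=0.0000[hold]; j=5 S=332.3563 intr=0.0000 cont=0.0000 V=0.0000[hold]  S*(5)=64.4615
k=4: j=0 S=75.9505 intr=45.1495 cont=44.3317 V=45.1495[EX]; j=1 S=105.4366 intr=15.6634 cont=22.2037 V=22.2037[hold]; j=2 S=146.3700 intr=0.0000 cont=7.0610 V=7.0610[hold]; j=3 S=203.1949 intr=0.0000 cont=1.0379 V=1.0379[hold]; j=4 S=282.0808 intr=0.0000 cont=0.0000 V=0.0000[hold]  S*(4)=75.9505
k=3: j=0 S=89.4872 intr=31.6128 cont=33.5673 V=33.5673[hold]; j=1 S=124.2286 intr=0.0000 cont=14.6365 V=14.6365[hold]; j=2 S=172.4576 intr=0.0000 cont=4.0689 V=4.0689[hold]; j=3 S=239.4105 intr=0.0000 cont=0.5241 V=0.5241[hold]  S*(3)=-
k=2: j=0 S=105.4366 intr=15.6634 cont=24.0487 V=24.0487[hold]; j=1 S=146.3700 intr=0.0000 cont=9.3643 V=9.3643[hold]; j=2 S=203.1949 intr=0.0000 cont=2.3089 V=2.3089[hold]  S*(2)=-
k=1: j=0 S=124.2286 intr=0.0000 cont=16.6853 V=16.6853[hold]; j=1 S=172.4576 intr=0.0000 cont=5.8484 V=5.8484[hold]  S*(1)=-
k=0: j=0 S=146.3700 intr=0.0000 cont=11.2618 V=11.2618[hold]  S*(0)=-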